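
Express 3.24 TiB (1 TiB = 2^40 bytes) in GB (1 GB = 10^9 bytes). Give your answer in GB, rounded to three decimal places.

3,562.418 GB

3.24 TiB × 1,099,511,627,776 bytes/TiB = 3,562,417,673,994.24 bytes
1 GB = 10^9 bytes = 1,000,000,000 bytes
3,562,417,673,994.24 / 1,000,000,000 = 3,562.418 GB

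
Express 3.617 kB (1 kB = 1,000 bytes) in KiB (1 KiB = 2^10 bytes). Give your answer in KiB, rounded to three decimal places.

3.532 KiB

3.617 kB × 1,000 bytes/kB = 3,617 bytes
1 KiB = 1,024 bytes
3,617 / 1,024 = 3.532 KiB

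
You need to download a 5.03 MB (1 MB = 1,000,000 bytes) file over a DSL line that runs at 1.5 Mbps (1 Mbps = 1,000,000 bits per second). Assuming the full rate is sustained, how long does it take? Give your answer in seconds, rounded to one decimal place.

5.03 MB = 5,030,000 bytes = 40,240,000 bits
1.5 Mbps = 1,500,000 bits/s
time = 40,240,000 / 1,500,000 = 26.8 s

26.8 seconds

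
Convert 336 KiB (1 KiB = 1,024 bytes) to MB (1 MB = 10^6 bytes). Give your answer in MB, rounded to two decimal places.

0.34 MB

336 KiB = 336 × 2^10 bytes = 344,064 bytes
1 MB = 10^6 bytes = 1,000,000 bytes
344,064 / 1,000,000 = 0.34 MB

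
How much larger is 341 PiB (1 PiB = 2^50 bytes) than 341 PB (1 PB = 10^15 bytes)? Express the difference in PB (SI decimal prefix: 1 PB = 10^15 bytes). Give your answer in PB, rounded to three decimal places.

341 PiB = 341 × 1,125,899,906,842,624 = 383,931,868,233,334,784 bytes
341 PB = 341 × 1,000,000,000,000,000 = 341,000,000,000,000,000 bytes
difference = 42,931,868,233,334,784 bytes
42,931,868,233,334,784 / 1,000,000,000,000,000 = 42.932 PB

42.932 PB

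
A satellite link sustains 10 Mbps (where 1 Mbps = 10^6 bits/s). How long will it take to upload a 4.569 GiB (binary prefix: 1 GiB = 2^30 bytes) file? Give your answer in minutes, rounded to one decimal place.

4.569 GiB = 4,905,926,393.856 bytes = 39,247,411,150.848 bits
10 Mbps = 10,000,000 bits/s
time = 39,247,411,150.848 / 10,000,000 = 3,924.74 s
3,924.74 s / 60 = 65.4 minutes

65.4 minutes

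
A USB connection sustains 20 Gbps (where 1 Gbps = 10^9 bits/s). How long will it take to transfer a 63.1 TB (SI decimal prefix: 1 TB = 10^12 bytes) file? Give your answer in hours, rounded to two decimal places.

7.01 hours

63.1 TB = 63,100,000,000,000 bytes = 504,800,000,000,000 bits
20 Gbps = 20,000,000,000 bits/s
time = 504,800,000,000,000 / 20,000,000,000 = 25,240.0000 s
25,240.0000 s / 3600 = 7.01 hours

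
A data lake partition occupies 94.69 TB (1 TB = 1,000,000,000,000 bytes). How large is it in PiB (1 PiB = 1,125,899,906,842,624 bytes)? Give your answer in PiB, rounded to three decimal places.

94.69 TB × 1,000,000,000,000 bytes/TB = 94,690,000,000,000 bytes
1 PiB = 2^50 bytes = 1,125,899,906,842,624 bytes
94,690,000,000,000 / 1,125,899,906,842,624 = 0.084 PiB

0.084 PiB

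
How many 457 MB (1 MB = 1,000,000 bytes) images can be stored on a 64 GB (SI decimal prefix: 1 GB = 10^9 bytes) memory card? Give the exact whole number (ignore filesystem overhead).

Capacity: 64 GB = 64,000,000,000 bytes
Per item: 457 MB = 457,000,000 bytes
⌊64,000,000,000 / 457,000,000⌋ = 140

140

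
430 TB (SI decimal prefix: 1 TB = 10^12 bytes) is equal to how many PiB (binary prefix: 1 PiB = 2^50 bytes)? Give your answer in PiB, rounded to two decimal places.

0.38 PiB

430 TB = 430 × 10^12 bytes = 430,000,000,000,000 bytes
1 PiB = 2^50 bytes = 1,125,899,906,842,624 bytes
430,000,000,000,000 / 1,125,899,906,842,624 = 0.38 PiB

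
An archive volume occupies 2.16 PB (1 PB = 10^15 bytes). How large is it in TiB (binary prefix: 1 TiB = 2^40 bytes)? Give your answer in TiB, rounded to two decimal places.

2.16 PB × 1,000,000,000,000,000 bytes/PB = 2,160,000,000,000,000 bytes
1 TiB = 1,099,511,627,776 bytes
2,160,000,000,000,000 / 1,099,511,627,776 = 1,964.51 TiB

1,964.51 TiB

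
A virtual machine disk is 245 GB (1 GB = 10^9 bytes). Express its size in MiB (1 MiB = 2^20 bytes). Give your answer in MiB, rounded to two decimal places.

233,650.21 MiB

245 GB = 245 × 10^9 bytes = 245,000,000,000 bytes
1 MiB = 1,048,576 bytes
245,000,000,000 / 1,048,576 = 233,650.21 MiB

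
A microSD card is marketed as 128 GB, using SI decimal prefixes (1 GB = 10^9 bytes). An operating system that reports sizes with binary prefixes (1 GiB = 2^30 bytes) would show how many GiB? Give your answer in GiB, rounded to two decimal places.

119.21 GiB

128 GB = 128 × 10^9 bytes = 128,000,000,000 bytes
1 GiB = 1,073,741,824 bytes
128,000,000,000 / 1,073,741,824 = 119.21 GiB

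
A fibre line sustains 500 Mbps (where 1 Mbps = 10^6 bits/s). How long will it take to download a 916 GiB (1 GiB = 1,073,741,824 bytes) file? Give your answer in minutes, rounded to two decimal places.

262.28 minutes

916 GiB = 983,547,510,784 bytes = 7,868,380,086,272 bits
500 Mbps = 500,000,000 bits/s
time = 7,868,380,086,272 / 500,000,000 = 15,736.760 s
15,736.760 s / 60 = 262.28 minutes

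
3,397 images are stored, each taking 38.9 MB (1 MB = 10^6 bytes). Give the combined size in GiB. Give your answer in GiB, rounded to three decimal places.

Total = 3,397 × 38.9 MB = 132143.3 MB
= 132143.3 × 1,000,000 bytes = 132,143,300,000 bytes
1 GiB = 1,073,741,824 bytes
132,143,300,000 / 1,073,741,824 = 123.068 GiB

123.068 GiB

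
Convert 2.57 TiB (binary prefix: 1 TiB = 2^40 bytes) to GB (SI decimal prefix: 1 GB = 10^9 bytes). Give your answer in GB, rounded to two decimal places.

2.57 TiB = 2.57 × 2^40 bytes = 2,825,744,883,384.32 bytes
1 GB = 1,000,000,000 bytes
2,825,744,883,384.32 / 1,000,000,000 = 2,825.74 GB

2,825.74 GB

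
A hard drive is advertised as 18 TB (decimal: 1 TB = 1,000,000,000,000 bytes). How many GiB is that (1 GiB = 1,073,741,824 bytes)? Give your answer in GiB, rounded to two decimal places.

18 TB = 18 × 10^12 bytes = 18,000,000,000,000 bytes
1 GiB = 1,073,741,824 bytes
18,000,000,000,000 / 1,073,741,824 = 16,763.81 GiB

16,763.81 GiB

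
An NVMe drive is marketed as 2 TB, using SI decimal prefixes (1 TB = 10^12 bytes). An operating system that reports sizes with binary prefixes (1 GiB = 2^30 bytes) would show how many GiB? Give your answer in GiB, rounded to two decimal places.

1,862.65 GiB

2 TB = 2 × 10^12 bytes = 2,000,000,000,000 bytes
1 GiB = 1,073,741,824 bytes
2,000,000,000,000 / 1,073,741,824 = 1,862.65 GiB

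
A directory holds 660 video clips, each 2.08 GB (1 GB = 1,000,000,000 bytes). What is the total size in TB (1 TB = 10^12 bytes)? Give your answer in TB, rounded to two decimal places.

Total = 660 × 2.08 GB = 1372.8 GB
= 1372.8 × 1,000,000,000 bytes = 1,372,800,000,000 bytes
1 TB = 1,000,000,000,000 bytes
1,372,800,000,000 / 1,000,000,000,000 = 1.37 TB

1.37 TB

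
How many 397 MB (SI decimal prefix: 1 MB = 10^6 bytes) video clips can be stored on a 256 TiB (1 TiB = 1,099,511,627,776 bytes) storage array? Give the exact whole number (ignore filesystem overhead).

709,004

Capacity: 256 TiB = 281,474,976,710,656 bytes
Per item: 397 MB = 397,000,000 bytes
⌊281,474,976,710,656 / 397,000,000⌋ = 709,004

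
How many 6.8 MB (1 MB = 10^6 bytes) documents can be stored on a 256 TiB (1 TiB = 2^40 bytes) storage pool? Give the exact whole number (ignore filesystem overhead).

Capacity: 256 TiB = 281,474,976,710,656 bytes
Per item: 6.8 MB = 6,800,000 bytes
⌊281,474,976,710,656 / 6,800,000⌋ = 41,393,378

41,393,378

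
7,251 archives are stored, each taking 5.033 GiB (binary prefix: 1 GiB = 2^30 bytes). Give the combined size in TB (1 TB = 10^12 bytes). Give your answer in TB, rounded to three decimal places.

39.185 TB

Total = 7,251 × 5.033 GiB = 36494.283 GiB
= 36494.283 × 1,073,741,824 bytes = 39,185,437,993,992.192 bytes
1 TB = 1,000,000,000,000 bytes
39,185,437,993,992.192 / 1,000,000,000,000 = 39.185 TB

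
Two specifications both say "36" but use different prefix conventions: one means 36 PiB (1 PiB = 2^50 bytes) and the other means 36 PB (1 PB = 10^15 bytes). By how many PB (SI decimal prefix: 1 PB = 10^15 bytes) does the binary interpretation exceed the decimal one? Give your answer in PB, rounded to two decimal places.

36 PiB = 36 × 1,125,899,906,842,624 = 40,532,396,646,334,464 bytes
36 PB = 36 × 1,000,000,000,000,000 = 36,000,000,000,000,000 bytes
difference = 4,532,396,646,334,464 bytes
4,532,396,646,334,464 / 1,000,000,000,000,000 = 4.53 PB

4.53 PB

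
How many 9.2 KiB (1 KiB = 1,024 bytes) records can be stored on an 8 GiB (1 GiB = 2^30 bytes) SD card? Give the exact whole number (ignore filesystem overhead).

911,805

Capacity: 8 GiB = 8,589,934,592 bytes
Per item: 9.2 KiB = 9,420.8 bytes
⌊8,589,934,592 / 9,420.8⌋ = 911,805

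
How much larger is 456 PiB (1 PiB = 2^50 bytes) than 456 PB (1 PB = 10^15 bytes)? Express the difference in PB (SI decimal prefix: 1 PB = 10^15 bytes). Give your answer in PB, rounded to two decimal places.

456 PiB = 456 × 1,125,899,906,842,624 = 513,410,357,520,236,544 bytes
456 PB = 456 × 1,000,000,000,000,000 = 456,000,000,000,000,000 bytes
difference = 57,410,357,520,236,544 bytes
57,410,357,520,236,544 / 1,000,000,000,000,000 = 57.41 PB

57.41 PB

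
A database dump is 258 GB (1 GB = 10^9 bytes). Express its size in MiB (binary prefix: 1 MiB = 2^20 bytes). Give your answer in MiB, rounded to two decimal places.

258 GB × 1,000,000,000 bytes/GB = 258,000,000,000 bytes
1 MiB = 1,048,576 bytes
258,000,000,000 / 1,048,576 = 246,047.97 MiB

246,047.97 MiB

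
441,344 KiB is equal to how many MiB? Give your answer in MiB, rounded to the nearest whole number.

441,344 KiB × 1,024 bytes/KiB = 451,936,256 bytes
1 MiB = 1,048,576 bytes
451,936,256 / 1,048,576 = 431 MiB

431 MiB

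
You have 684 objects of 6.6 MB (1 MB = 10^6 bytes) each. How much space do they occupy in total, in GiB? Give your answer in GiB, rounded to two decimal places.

4.20 GiB

Total = 684 × 6.6 MB = 4514.4 MB
= 4514.4 × 1,000,000 bytes = 4,514,400,000 bytes
1 GiB = 1,073,741,824 bytes
4,514,400,000 / 1,073,741,824 = 4.20 GiB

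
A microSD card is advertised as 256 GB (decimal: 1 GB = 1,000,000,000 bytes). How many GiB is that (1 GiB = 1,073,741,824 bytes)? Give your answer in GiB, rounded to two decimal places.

238.42 GiB

256 GB = 256 × 10^9 bytes = 256,000,000,000 bytes
1 GiB = 1,073,741,824 bytes
256,000,000,000 / 1,073,741,824 = 238.42 GiB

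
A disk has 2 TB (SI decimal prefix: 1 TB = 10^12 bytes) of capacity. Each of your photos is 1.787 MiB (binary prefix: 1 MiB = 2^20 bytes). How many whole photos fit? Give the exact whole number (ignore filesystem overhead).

1,067,346

Capacity: 2 TB = 2,000,000,000,000 bytes
Per item: 1.787 MiB = 1,873,805.312 bytes
⌊2,000,000,000,000 / 1,873,805.312⌋ = 1,067,346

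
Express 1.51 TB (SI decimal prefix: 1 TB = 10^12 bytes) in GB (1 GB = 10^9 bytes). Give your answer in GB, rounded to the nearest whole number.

1.51 TB = 1.51 × 10^12 bytes = 1,510,000,000,000 bytes
1 GB = 10^9 bytes = 1,000,000,000 bytes
1,510,000,000,000 / 1,000,000,000 = 1,510 GB

1,510 GB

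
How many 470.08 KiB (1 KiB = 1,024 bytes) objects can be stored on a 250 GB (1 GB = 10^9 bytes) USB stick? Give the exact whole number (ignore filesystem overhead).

Capacity: 250 GB = 250,000,000,000 bytes
Per item: 470.08 KiB = 481,361.92 bytes
⌊250,000,000,000 / 481,361.92⌋ = 519,359

519,359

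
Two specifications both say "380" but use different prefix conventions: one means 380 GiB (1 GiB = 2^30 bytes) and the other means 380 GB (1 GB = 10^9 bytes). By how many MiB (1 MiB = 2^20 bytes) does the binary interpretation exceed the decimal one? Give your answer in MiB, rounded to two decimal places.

26,723.76 MiB

380 GiB = 380 × 1,073,741,824 = 408,021,893,120 bytes
380 GB = 380 × 1,000,000,000 = 380,000,000,000 bytes
difference = 28,021,893,120 bytes
28,021,893,120 / 1,048,576 = 26,723.76 MiB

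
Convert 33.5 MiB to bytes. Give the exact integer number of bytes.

35,127,296 bytes

33.5 × 1,048,576 = 35,127,296 bytes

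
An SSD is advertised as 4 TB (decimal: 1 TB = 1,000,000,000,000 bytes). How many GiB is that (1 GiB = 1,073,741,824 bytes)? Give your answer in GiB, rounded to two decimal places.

3,725.29 GiB

4 TB × 1,000,000,000,000 bytes/TB = 4,000,000,000,000 bytes
1 GiB = 1,073,741,824 bytes
4,000,000,000,000 / 1,073,741,824 = 3,725.29 GiB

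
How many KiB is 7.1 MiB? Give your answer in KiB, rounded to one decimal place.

7.1 MiB × 1,048,576 bytes/MiB = 7,444,889.6 bytes
1 KiB = 1,024 bytes
7,444,889.6 / 1,024 = 7,270.4 KiB

7,270.4 KiB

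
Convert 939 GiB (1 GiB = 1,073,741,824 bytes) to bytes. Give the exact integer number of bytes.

1,008,243,572,736 bytes

939 × 1,073,741,824 = 1,008,243,572,736 bytes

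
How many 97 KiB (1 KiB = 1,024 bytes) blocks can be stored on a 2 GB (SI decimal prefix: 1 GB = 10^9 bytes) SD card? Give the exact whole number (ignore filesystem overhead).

Capacity: 2 GB = 2,000,000,000 bytes
Per item: 97 KiB = 99,328 bytes
⌊2,000,000,000 / 99,328⌋ = 20,135

20,135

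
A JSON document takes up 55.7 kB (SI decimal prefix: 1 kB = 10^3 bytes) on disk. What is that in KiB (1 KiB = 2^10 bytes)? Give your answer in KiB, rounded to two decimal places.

54.39 KiB

55.7 kB = 55.7 × 10^3 bytes = 55,700 bytes
1 KiB = 2^10 bytes = 1,024 bytes
55,700 / 1,024 = 54.39 KiB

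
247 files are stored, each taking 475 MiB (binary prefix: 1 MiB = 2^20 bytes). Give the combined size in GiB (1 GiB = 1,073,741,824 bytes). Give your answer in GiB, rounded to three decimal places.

Total = 247 × 475 MiB = 117,325 MiB
= 117,325 × 1,048,576 bytes = 123,024,179,200 bytes
1 GiB = 1,073,741,824 bytes
123,024,179,200 / 1,073,741,824 = 114.575 GiB

114.575 GiB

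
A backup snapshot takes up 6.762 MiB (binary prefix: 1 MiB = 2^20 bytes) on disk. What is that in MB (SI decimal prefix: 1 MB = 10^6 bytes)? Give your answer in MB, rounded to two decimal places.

7.09 MB

6.762 MiB × 1,048,576 bytes/MiB = 7,090,470.912 bytes
1 MB = 1,000,000 bytes
7,090,470.912 / 1,000,000 = 7.09 MB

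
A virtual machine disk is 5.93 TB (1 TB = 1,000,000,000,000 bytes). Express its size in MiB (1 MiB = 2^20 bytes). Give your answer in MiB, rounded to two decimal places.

5,655,288.70 MiB

5.93 TB × 1,000,000,000,000 bytes/TB = 5,930,000,000,000 bytes
1 MiB = 2^20 bytes = 1,048,576 bytes
5,930,000,000,000 / 1,048,576 = 5,655,288.70 MiB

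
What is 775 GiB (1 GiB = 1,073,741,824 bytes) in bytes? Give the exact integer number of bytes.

775 × 1,073,741,824 = 832,149,913,600 bytes  (1 GiB = 2^30 bytes)

832,149,913,600 bytes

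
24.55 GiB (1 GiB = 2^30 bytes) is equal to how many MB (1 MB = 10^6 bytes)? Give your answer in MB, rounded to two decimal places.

26,360.36 MB

24.55 GiB = 24.55 × 2^30 bytes = 26,360,361,779.2 bytes
1 MB = 10^6 bytes = 1,000,000 bytes
26,360,361,779.2 / 1,000,000 = 26,360.36 MB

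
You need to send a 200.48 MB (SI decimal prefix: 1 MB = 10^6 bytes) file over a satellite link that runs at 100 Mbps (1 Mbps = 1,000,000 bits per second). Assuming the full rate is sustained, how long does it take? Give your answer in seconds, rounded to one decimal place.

200.48 MB = 200,480,000 bytes = 1,603,840,000 bits
100 Mbps = 100,000,000 bits/s
time = 1,603,840,000 / 100,000,000 = 16.0 s

16.0 seconds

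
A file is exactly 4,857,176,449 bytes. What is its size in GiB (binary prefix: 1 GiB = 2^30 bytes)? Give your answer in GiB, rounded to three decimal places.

4,857,176,449 bytes given.
1 GiB = 1,073,741,824 bytes
4,857,176,449 / 1,073,741,824 = 4.524 GiB

4.524 GiB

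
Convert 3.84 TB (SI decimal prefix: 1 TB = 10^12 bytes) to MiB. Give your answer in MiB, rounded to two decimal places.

3,662,109.38 MiB

3.84 TB = 3.84 × 10^12 bytes = 3,840,000,000,000 bytes
1 MiB = 1,048,576 bytes
3,840,000,000,000 / 1,048,576 = 3,662,109.38 MiB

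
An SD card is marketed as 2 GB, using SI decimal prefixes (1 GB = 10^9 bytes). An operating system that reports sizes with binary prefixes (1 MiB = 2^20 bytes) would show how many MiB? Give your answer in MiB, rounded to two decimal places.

1,907.35 MiB

2 GB × 1,000,000,000 bytes/GB = 2,000,000,000 bytes
1 MiB = 2^20 bytes = 1,048,576 bytes
2,000,000,000 / 1,048,576 = 1,907.35 MiB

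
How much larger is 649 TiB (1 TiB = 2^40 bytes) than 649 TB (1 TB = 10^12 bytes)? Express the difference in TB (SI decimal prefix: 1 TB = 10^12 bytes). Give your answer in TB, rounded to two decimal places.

649 TiB = 649 × 1,099,511,627,776 = 713,583,046,426,624 bytes
649 TB = 649 × 1,000,000,000,000 = 649,000,000,000,000 bytes
difference = 64,583,046,426,624 bytes
64,583,046,426,624 / 1,000,000,000,000 = 64.58 TB

64.58 TB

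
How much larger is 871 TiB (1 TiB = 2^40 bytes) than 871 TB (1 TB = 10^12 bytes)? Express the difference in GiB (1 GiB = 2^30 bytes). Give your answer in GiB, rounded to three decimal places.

871 TiB = 871 × 1,099,511,627,776 = 957,674,627,792,896 bytes
871 TB = 871 × 1,000,000,000,000 = 871,000,000,000,000 bytes
difference = 86,674,627,792,896 bytes
86,674,627,792,896 / 1,073,741,824 = 80,722.038 GiB

80,722.038 GiB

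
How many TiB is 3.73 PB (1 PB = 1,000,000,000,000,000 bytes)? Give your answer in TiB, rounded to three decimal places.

3,392.415 TiB

3.73 PB = 3.73 × 10^15 bytes = 3,730,000,000,000,000 bytes
1 TiB = 1,099,511,627,776 bytes
3,730,000,000,000,000 / 1,099,511,627,776 = 3,392.415 TiB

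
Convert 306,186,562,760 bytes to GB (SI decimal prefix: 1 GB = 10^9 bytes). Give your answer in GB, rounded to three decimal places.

306.187 GB

306,186,562,760 bytes given.
1 GB = 1,000,000,000 bytes
306,186,562,760 / 1,000,000,000 = 306.187 GB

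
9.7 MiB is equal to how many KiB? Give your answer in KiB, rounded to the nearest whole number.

9.7 MiB = 9.7 × 2^20 bytes = 10,171,187.2 bytes
1 KiB = 2^10 bytes = 1,024 bytes
10,171,187.2 / 1,024 = 9,933 KiB

9,933 KiB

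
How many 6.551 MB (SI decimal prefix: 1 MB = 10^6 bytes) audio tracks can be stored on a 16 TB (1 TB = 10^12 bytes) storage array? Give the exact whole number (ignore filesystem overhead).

Capacity: 16 TB = 16,000,000,000,000 bytes
Per item: 6.551 MB = 6,551,000 bytes
⌊16,000,000,000,000 / 6,551,000⌋ = 2,442,375

2,442,375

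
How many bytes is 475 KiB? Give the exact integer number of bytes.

486,400 bytes

475 × 1,024 = 486,400 bytes  (1 KiB = 2^10 bytes)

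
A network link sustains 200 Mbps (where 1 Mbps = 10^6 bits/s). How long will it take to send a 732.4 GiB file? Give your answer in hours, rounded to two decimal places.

8.74 hours

732.4 GiB = 786,408,511,897.6 bytes = 6,291,268,095,180.8 bits
200 Mbps = 200,000,000 bits/s
time = 6,291,268,095,180.8 / 200,000,000 = 31,456.3405 s
31,456.3405 s / 3600 = 8.74 hours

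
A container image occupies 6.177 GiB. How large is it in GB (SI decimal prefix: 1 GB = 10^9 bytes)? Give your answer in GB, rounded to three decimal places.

6.633 GB

6.177 GiB = 6.177 × 2^30 bytes = 6,632,503,246.848 bytes
1 GB = 10^9 bytes = 1,000,000,000 bytes
6,632,503,246.848 / 1,000,000,000 = 6.633 GB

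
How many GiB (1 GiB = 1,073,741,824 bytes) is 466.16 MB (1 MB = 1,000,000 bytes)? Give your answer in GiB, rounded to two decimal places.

466.16 MB × 1,000,000 bytes/MB = 466,160,000 bytes
1 GiB = 1,073,741,824 bytes
466,160,000 / 1,073,741,824 = 0.43 GiB

0.43 GiB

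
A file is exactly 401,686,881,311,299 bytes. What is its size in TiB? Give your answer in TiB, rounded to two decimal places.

365.33 TiB

401,686,881,311,299 bytes given.
1 TiB = 1,099,511,627,776 bytes
401,686,881,311,299 / 1,099,511,627,776 = 365.33 TiB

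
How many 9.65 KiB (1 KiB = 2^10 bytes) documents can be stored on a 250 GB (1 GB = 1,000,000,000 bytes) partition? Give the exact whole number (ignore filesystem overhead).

Capacity: 250 GB = 250,000,000,000 bytes
Per item: 9.65 KiB = 9,881.6 bytes
⌊250,000,000,000 / 9,881.6⌋ = 25,299,546

25,299,546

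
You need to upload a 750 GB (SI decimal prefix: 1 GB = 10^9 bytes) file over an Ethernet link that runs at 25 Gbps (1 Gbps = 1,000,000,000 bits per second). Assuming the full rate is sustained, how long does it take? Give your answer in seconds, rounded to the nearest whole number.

240 seconds

750 GB = 750,000,000,000 bytes = 6,000,000,000,000 bits
25 Gbps = 25,000,000,000 bits/s
time = 6,000,000,000,000 / 25,000,000,000 = 240 s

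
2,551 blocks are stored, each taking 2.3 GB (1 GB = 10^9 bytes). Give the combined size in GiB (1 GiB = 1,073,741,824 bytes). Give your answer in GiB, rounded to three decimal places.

Total = 2,551 × 2.3 GB = 5867.3 GB
= 5867.3 × 1,000,000,000 bytes = 5,867,300,000,000 bytes
1 GiB = 1,073,741,824 bytes
5,867,300,000,000 / 1,073,741,824 = 5,464.349 GiB

5,464.349 GiB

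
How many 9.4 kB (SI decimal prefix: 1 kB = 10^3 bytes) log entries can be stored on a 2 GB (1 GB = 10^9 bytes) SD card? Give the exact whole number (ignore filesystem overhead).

Capacity: 2 GB = 2,000,000,000 bytes
Per item: 9.4 kB = 9,400 bytes
⌊2,000,000,000 / 9,400⌋ = 212,765

212,765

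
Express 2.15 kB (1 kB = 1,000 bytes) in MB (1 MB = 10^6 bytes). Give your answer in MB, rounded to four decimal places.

0.0022 MB

2.15 kB = 2.15 × 10^3 bytes = 2,150 bytes
1 MB = 10^6 bytes = 1,000,000 bytes
2,150 / 1,000,000 = 0.0022 MB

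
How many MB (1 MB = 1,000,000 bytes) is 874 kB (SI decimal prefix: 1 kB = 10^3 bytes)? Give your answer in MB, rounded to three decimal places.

874 kB × 1,000 bytes/kB = 874,000 bytes
1 MB = 1,000,000 bytes
874,000 / 1,000,000 = 0.874 MB

0.874 MB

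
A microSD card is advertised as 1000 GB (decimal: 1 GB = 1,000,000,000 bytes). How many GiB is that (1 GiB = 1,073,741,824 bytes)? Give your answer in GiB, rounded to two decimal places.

1000 GB = 1000 × 10^9 bytes = 1,000,000,000,000 bytes
1 GiB = 1,073,741,824 bytes
1,000,000,000,000 / 1,073,741,824 = 931.32 GiB

931.32 GiB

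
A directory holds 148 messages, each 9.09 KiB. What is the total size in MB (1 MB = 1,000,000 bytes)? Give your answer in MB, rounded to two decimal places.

1.38 MB

Total = 148 × 9.09 KiB = 1345.32 KiB
= 1345.32 × 1,024 bytes = 1,377,607.68 bytes
1 MB = 1,000,000 bytes
1,377,607.68 / 1,000,000 = 1.38 MB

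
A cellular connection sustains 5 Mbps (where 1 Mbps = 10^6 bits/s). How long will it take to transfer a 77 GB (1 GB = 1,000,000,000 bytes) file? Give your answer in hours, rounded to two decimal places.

77 GB = 77,000,000,000 bytes = 616,000,000,000 bits
5 Mbps = 5,000,000 bits/s
time = 616,000,000,000 / 5,000,000 = 123,200.0000 s
123,200.0000 s / 3600 = 34.22 hours

34.22 hours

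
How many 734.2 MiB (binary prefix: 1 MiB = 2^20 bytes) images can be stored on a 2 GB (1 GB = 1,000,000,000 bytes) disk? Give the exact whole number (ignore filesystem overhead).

Capacity: 2 GB = 2,000,000,000 bytes
Per item: 734.2 MiB = 769,864,499.2 bytes
⌊2,000,000,000 / 769,864,499.2⌋ = 2

2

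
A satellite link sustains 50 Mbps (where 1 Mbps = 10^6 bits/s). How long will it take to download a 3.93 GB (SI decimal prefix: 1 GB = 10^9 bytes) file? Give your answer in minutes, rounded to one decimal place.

10.5 minutes

3.93 GB = 3,930,000,000 bytes = 31,440,000,000 bits
50 Mbps = 50,000,000 bits/s
time = 31,440,000,000 / 50,000,000 = 628.80 s
628.80 s / 60 = 10.5 minutes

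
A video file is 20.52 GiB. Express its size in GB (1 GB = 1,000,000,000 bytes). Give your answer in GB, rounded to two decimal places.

20.52 GiB = 20.52 × 2^30 bytes = 22,033,182,228.48 bytes
1 GB = 1,000,000,000 bytes
22,033,182,228.48 / 1,000,000,000 = 22.03 GB

22.03 GB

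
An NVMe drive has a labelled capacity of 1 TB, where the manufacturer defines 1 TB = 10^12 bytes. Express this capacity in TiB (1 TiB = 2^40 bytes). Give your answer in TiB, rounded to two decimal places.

1 TB = 1 × 10^12 bytes = 1,000,000,000,000 bytes
1 TiB = 2^40 bytes = 1,099,511,627,776 bytes
1,000,000,000,000 / 1,099,511,627,776 = 0.91 TiB

0.91 TiB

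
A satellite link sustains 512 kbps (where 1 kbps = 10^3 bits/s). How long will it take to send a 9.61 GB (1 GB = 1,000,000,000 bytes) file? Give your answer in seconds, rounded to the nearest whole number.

9.61 GB = 9,610,000,000 bytes = 76,880,000,000 bits
512 kbps = 512,000 bits/s
time = 76,880,000,000 / 512,000 = 150,156 s

150,156 seconds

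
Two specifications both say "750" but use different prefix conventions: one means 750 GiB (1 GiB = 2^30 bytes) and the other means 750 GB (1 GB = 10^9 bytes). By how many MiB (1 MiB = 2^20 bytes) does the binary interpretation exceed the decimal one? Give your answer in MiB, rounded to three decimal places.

52,744.263 MiB

750 GiB = 750 × 1,073,741,824 = 805,306,368,000 bytes
750 GB = 750 × 1,000,000,000 = 750,000,000,000 bytes
difference = 55,306,368,000 bytes
55,306,368,000 / 1,048,576 = 52,744.263 MiB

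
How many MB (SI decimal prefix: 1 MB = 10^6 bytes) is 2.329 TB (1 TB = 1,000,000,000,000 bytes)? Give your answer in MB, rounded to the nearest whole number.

2.329 TB = 2.329 × 10^12 bytes = 2,329,000,000,000 bytes
1 MB = 10^6 bytes = 1,000,000 bytes
2,329,000,000,000 / 1,000,000 = 2,329,000 MB

2,329,000 MB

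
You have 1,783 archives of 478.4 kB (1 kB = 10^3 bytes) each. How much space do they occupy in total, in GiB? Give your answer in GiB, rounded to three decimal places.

0.794 GiB

Total = 1,783 × 478.4 kB = 852987.2 kB
= 852987.2 × 1,000 bytes = 852,987,200 bytes
1 GiB = 1,073,741,824 bytes
852,987,200 / 1,073,741,824 = 0.794 GiB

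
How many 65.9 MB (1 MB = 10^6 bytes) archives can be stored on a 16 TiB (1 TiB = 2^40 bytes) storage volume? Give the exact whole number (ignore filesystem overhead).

Capacity: 16 TiB = 17,592,186,044,416 bytes
Per item: 65.9 MB = 65,900,000 bytes
⌊17,592,186,044,416 / 65,900,000⌋ = 266,952

266,952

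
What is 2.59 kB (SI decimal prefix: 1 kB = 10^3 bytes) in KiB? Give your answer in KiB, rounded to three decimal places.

2.59 kB × 1,000 bytes/kB = 2,590 bytes
1 KiB = 1,024 bytes
2,590 / 1,024 = 2.529 KiB

2.529 KiB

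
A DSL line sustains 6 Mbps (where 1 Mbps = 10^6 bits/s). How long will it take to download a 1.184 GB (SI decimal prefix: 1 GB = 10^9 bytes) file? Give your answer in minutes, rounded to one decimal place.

1.184 GB = 1,184,000,000 bytes = 9,472,000,000 bits
6 Mbps = 6,000,000 bits/s
time = 9,472,000,000 / 6,000,000 = 1,578.67 s
1,578.67 s / 60 = 26.3 minutes

26.3 minutes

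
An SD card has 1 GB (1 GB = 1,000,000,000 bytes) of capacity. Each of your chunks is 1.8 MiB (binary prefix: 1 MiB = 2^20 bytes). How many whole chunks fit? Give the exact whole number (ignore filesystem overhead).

529

Capacity: 1 GB = 1,000,000,000 bytes
Per item: 1.8 MiB = 1,887,436.8 bytes
⌊1,000,000,000 / 1,887,436.8⌋ = 529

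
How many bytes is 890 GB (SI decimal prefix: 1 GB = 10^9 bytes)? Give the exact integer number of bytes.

890,000,000,000 bytes

890 × 1,000,000,000 = 890,000,000,000 bytes  (1 GB = 10^9 bytes)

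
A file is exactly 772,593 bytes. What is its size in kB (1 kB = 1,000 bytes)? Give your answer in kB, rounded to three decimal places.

772,593 bytes given.
1 kB = 10^3 bytes = 1,000 bytes
772,593 / 1,000 = 772.593 kB

772.593 kB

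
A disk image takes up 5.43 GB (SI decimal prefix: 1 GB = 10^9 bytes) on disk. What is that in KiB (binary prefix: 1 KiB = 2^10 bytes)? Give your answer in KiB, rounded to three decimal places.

5,302,734.375 KiB

5.43 GB × 1,000,000,000 bytes/GB = 5,430,000,000 bytes
1 KiB = 1,024 bytes
5,430,000,000 / 1,024 = 5,302,734.375 KiB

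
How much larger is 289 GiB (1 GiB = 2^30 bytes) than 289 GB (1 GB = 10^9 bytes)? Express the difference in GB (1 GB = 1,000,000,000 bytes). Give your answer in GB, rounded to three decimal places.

21.311 GB

289 GiB = 289 × 1,073,741,824 = 310,311,387,136 bytes
289 GB = 289 × 1,000,000,000 = 289,000,000,000 bytes
difference = 21,311,387,136 bytes
21,311,387,136 / 1,000,000,000 = 21.311 GB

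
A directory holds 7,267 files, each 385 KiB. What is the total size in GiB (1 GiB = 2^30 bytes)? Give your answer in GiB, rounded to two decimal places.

Total = 7,267 × 385 KiB = 2,797,795 KiB
= 2,797,795 × 1,024 bytes = 2,864,942,080 bytes
1 GiB = 1,073,741,824 bytes
2,864,942,080 / 1,073,741,824 = 2.67 GiB

2.67 GiB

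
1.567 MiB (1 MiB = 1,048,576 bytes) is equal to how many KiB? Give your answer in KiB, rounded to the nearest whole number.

1.567 MiB × 1,048,576 bytes/MiB = 1,643,118.592 bytes
1 KiB = 2^10 bytes = 1,024 bytes
1,643,118.592 / 1,024 = 1,605 KiB

1,605 KiB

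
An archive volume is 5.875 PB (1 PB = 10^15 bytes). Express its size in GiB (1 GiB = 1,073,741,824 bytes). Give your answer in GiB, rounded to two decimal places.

5,471,520.13 GiB

5.875 PB = 5.875 × 10^15 bytes = 5,875,000,000,000,000 bytes
1 GiB = 2^30 bytes = 1,073,741,824 bytes
5,875,000,000,000,000 / 1,073,741,824 = 5,471,520.13 GiB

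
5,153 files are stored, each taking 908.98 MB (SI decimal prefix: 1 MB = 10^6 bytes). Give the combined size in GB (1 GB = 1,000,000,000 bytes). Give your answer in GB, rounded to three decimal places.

Total = 5,153 × 908.98 MB = 4683973.94 MB
= 4683973.94 × 1,000,000 bytes = 4,683,973,940,000 bytes
1 GB = 1,000,000,000 bytes
4,683,973,940,000 / 1,000,000,000 = 4,683.974 GB

4,683.974 GB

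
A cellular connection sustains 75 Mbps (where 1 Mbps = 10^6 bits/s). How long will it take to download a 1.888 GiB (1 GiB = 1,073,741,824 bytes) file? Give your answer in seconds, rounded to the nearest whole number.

1.888 GiB = 2,027,224,563.712 bytes = 16,217,796,509.696 bits
75 Mbps = 75,000,000 bits/s
time = 16,217,796,509.696 / 75,000,000 = 216 s

216 seconds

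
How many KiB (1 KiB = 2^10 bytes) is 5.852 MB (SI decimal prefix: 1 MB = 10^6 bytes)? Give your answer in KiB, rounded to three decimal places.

5,714.844 KiB

5.852 MB × 1,000,000 bytes/MB = 5,852,000 bytes
1 KiB = 1,024 bytes
5,852,000 / 1,024 = 5,714.844 KiB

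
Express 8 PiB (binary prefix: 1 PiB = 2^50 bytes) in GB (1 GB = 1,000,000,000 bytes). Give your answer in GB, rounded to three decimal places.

8 PiB = 8 × 2^50 bytes = 9,007,199,254,740,992 bytes
1 GB = 10^9 bytes = 1,000,000,000 bytes
9,007,199,254,740,992 / 1,000,000,000 = 9,007,199.255 GB

9,007,199.255 GB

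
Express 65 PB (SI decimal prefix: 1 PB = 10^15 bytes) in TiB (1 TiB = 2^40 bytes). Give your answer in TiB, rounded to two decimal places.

65 PB = 65 × 10^15 bytes = 65,000,000,000,000,000 bytes
1 TiB = 2^40 bytes = 1,099,511,627,776 bytes
65,000,000,000,000,000 / 1,099,511,627,776 = 59,117.16 TiB

59,117.16 TiB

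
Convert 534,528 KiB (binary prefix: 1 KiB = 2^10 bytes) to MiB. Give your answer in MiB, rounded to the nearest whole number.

534,528 KiB = 534,528 × 2^10 bytes = 547,356,672 bytes
1 MiB = 1,048,576 bytes
547,356,672 / 1,048,576 = 522 MiB

522 MiB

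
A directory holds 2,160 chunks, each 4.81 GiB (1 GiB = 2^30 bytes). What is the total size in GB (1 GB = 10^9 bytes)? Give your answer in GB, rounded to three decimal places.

Total = 2,160 × 4.81 GiB = 10389.6 GiB
= 10389.6 × 1,073,741,824 bytes = 11,155,748,054,630.4 bytes
1 GB = 1,000,000,000 bytes
11,155,748,054,630.4 / 1,000,000,000 = 11,155.748 GB

11,155.748 GB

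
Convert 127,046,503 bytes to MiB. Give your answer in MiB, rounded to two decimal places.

121.16 MiB

127,046,503 bytes given.
1 MiB = 2^20 bytes = 1,048,576 bytes
127,046,503 / 1,048,576 = 121.16 MiB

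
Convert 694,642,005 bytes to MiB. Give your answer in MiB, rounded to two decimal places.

662.46 MiB

694,642,005 bytes given.
1 MiB = 1,048,576 bytes
694,642,005 / 1,048,576 = 662.46 MiB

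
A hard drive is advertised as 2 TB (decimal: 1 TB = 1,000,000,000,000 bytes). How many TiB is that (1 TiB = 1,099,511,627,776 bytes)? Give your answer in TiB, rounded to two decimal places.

2 TB × 1,000,000,000,000 bytes/TB = 2,000,000,000,000 bytes
1 TiB = 1,099,511,627,776 bytes
2,000,000,000,000 / 1,099,511,627,776 = 1.82 TiB

1.82 TiB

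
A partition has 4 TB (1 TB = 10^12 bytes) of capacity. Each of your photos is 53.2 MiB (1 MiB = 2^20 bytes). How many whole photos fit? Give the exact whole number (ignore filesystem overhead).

71,704

Capacity: 4 TB = 4,000,000,000,000 bytes
Per item: 53.2 MiB = 55,784,243.2 bytes
⌊4,000,000,000,000 / 55,784,243.2⌋ = 71,704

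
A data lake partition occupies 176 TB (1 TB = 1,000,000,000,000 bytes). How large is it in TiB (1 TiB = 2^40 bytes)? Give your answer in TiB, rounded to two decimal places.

176 TB × 1,000,000,000,000 bytes/TB = 176,000,000,000,000 bytes
1 TiB = 1,099,511,627,776 bytes
176,000,000,000,000 / 1,099,511,627,776 = 160.07 TiB

160.07 TiB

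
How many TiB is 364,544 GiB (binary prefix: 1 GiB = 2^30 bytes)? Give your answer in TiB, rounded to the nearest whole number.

356 TiB

364,544 GiB = 364,544 × 2^30 bytes = 391,426,139,488,256 bytes
1 TiB = 1,099,511,627,776 bytes
391,426,139,488,256 / 1,099,511,627,776 = 356 TiB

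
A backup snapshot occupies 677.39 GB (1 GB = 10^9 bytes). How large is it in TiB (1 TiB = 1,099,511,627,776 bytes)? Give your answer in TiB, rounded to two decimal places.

677.39 GB = 677.39 × 10^9 bytes = 677,390,000,000 bytes
1 TiB = 2^40 bytes = 1,099,511,627,776 bytes
677,390,000,000 / 1,099,511,627,776 = 0.62 TiB

0.62 TiB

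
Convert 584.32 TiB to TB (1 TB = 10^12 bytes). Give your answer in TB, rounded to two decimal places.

584.32 TiB = 584.32 × 2^40 bytes = 642,466,634,342,072.32 bytes
1 TB = 1,000,000,000,000 bytes
642,466,634,342,072.32 / 1,000,000,000,000 = 642.47 TB

642.47 TB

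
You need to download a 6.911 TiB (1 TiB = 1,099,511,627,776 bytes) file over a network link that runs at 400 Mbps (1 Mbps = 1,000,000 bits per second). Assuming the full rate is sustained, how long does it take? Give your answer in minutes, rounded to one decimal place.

6.911 TiB = 7,598,724,859,559.936 bytes = 60,789,798,876,479.488 bits
400 Mbps = 400,000,000 bits/s
time = 60,789,798,876,479.488 / 400,000,000 = 151,974.50 s
151,974.50 s / 60 = 2,532.9 minutes

2,532.9 minutes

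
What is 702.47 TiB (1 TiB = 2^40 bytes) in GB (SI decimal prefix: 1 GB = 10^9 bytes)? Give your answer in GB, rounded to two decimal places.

772,373.93 GB

702.47 TiB = 702.47 × 2^40 bytes = 772,373,933,163,806.72 bytes
1 GB = 10^9 bytes = 1,000,000,000 bytes
772,373,933,163,806.72 / 1,000,000,000 = 772,373.93 GB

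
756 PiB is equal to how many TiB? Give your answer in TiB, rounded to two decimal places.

756 PiB = 756 × 2^50 bytes = 851,180,329,573,023,744 bytes
1 TiB = 1,099,511,627,776 bytes
851,180,329,573,023,744 / 1,099,511,627,776 = 774,144.00 TiB

774,144.00 TiB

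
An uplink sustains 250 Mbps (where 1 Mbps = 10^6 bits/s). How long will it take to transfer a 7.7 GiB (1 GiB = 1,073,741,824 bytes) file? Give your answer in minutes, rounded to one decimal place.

4.4 minutes

7.7 GiB = 8,267,812,044.8 bytes = 66,142,496,358.4 bits
250 Mbps = 250,000,000 bits/s
time = 66,142,496,358.4 / 250,000,000 = 264.57 s
264.57 s / 60 = 4.4 minutes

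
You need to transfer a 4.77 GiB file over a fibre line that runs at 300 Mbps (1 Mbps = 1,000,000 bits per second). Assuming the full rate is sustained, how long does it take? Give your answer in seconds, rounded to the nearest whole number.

4.77 GiB = 5,121,748,500.48 bytes = 40,973,988,003.84 bits
300 Mbps = 300,000,000 bits/s
time = 40,973,988,003.84 / 300,000,000 = 137 s

137 seconds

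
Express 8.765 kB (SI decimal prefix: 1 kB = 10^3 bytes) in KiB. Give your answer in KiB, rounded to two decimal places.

8.56 KiB

8.765 kB = 8.765 × 10^3 bytes = 8,765 bytes
1 KiB = 1,024 bytes
8,765 / 1,024 = 8.56 KiB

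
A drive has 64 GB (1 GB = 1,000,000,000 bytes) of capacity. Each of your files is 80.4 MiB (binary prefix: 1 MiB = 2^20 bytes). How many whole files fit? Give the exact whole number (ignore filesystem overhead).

759

Capacity: 64 GB = 64,000,000,000 bytes
Per item: 80.4 MiB = 84,305,510.4 bytes
⌊64,000,000,000 / 84,305,510.4⌋ = 759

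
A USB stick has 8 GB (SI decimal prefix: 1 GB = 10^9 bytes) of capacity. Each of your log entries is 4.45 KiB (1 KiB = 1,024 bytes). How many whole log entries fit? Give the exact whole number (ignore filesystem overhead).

1,755,617

Capacity: 8 GB = 8,000,000,000 bytes
Per item: 4.45 KiB = 4,556.8 bytes
⌊8,000,000,000 / 4,556.8⌋ = 1,755,617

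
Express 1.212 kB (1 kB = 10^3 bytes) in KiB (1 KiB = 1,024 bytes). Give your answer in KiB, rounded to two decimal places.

1.212 kB = 1.212 × 10^3 bytes = 1,212 bytes
1 KiB = 2^10 bytes = 1,024 bytes
1,212 / 1,024 = 1.18 KiB

1.18 KiB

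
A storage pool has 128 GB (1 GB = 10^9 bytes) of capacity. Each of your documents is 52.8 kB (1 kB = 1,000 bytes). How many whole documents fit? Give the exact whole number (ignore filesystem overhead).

2,424,242

Capacity: 128 GB = 128,000,000,000 bytes
Per item: 52.8 kB = 52,800 bytes
⌊128,000,000,000 / 52,800⌋ = 2,424,242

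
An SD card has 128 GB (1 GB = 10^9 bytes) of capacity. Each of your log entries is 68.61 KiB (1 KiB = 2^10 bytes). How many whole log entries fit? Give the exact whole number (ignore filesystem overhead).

Capacity: 128 GB = 128,000,000,000 bytes
Per item: 68.61 KiB = 70,256.64 bytes
⌊128,000,000,000 / 70,256.64⌋ = 1,821,891

1,821,891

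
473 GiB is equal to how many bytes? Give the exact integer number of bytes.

473 × 1,073,741,824 = 507,879,882,752 bytes  (1 GiB = 2^30 bytes)

507,879,882,752 bytes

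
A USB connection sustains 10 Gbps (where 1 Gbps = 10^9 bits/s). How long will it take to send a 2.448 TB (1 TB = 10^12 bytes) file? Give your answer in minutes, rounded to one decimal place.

2.448 TB = 2,448,000,000,000 bytes = 19,584,000,000,000 bits
10 Gbps = 10,000,000,000 bits/s
time = 19,584,000,000,000 / 10,000,000,000 = 1,958.40 s
1,958.40 s / 60 = 32.6 minutes

32.6 minutes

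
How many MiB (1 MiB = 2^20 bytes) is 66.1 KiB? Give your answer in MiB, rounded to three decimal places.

0.065 MiB

66.1 KiB × 1,024 bytes/KiB = 67,686.4 bytes
1 MiB = 2^20 bytes = 1,048,576 bytes
67,686.4 / 1,048,576 = 0.065 MiB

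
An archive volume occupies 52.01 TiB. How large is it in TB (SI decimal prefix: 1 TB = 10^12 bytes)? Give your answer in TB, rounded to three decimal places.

57.186 TB

52.01 TiB = 52.01 × 2^40 bytes = 57,185,599,760,629.76 bytes
1 TB = 10^12 bytes = 1,000,000,000,000 bytes
57,185,599,760,629.76 / 1,000,000,000,000 = 57.186 TB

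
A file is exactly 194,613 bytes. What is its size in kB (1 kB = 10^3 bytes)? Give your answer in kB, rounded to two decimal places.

194.61 kB

194,613 bytes given.
1 kB = 1,000 bytes
194,613 / 1,000 = 194.61 kB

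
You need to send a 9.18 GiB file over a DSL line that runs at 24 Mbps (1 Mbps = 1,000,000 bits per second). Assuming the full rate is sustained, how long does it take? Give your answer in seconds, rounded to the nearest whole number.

3,286 seconds

9.18 GiB = 9,856,949,944.32 bytes = 78,855,599,554.56 bits
24 Mbps = 24,000,000 bits/s
time = 78,855,599,554.56 / 24,000,000 = 3,286 s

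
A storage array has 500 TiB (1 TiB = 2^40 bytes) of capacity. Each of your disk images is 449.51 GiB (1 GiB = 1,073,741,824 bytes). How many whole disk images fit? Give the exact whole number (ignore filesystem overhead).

Capacity: 500 TiB = 549,755,813,888,000 bytes
Per item: 449.51 GiB = 482,657,687,306.24 bytes
⌊549,755,813,888,000 / 482,657,687,306.24⌋ = 1,139

1,139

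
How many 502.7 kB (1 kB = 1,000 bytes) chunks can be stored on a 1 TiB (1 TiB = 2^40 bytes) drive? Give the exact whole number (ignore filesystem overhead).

2,187,212

Capacity: 1 TiB = 1,099,511,627,776 bytes
Per item: 502.7 kB = 502,700 bytes
⌊1,099,511,627,776 / 502,700⌋ = 2,187,212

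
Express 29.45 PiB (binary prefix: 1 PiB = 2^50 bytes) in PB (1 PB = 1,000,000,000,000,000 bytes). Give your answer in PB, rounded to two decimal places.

29.45 PiB = 29.45 × 2^50 bytes = 33,157,752,256,515,276.8 bytes
1 PB = 1,000,000,000,000,000 bytes
33,157,752,256,515,276.8 / 1,000,000,000,000,000 = 33.16 PB

33.16 PB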